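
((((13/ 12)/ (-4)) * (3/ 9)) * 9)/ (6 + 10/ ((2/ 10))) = -13/ 896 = -0.01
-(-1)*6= 6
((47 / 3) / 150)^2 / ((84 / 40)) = 2209 / 425250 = 0.01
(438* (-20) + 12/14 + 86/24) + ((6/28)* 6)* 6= -734819/84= -8747.85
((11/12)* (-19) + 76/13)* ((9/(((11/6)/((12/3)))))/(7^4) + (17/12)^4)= -3989685553135/85434725376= -46.70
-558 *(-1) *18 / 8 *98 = 123039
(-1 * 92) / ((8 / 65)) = -1495 / 2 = -747.50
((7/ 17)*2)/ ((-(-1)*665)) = 2/ 1615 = 0.00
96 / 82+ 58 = 2426 / 41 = 59.17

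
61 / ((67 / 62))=3782 / 67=56.45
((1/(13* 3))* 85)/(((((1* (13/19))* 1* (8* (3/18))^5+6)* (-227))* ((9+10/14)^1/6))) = -161595/242064628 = -0.00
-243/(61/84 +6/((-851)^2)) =-14782390812/44176765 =-334.62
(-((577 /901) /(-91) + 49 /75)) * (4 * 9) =-47691408 /2049775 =-23.27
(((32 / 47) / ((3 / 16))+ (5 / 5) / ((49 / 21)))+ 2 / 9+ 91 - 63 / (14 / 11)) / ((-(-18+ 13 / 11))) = 2982331 / 1095570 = 2.72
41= 41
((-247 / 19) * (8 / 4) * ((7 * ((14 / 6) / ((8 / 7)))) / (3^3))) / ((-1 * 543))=4459 / 175932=0.03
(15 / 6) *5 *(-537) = -13425 / 2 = -6712.50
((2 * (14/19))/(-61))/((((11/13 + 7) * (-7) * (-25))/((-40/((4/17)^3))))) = 3757/69540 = 0.05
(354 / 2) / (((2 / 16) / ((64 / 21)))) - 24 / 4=30166 / 7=4309.43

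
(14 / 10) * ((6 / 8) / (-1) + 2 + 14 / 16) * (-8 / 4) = -5.95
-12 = -12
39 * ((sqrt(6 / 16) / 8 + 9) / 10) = 39 * sqrt(6) / 320 + 351 / 10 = 35.40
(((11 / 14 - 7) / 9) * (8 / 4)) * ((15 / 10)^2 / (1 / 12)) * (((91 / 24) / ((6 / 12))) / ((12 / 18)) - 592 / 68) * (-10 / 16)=473715 / 7616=62.20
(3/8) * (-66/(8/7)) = -693/32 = -21.66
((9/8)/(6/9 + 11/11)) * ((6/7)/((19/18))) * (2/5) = 729/3325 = 0.22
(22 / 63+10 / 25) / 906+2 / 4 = 142931 / 285390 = 0.50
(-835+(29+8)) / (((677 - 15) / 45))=-17955 / 331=-54.24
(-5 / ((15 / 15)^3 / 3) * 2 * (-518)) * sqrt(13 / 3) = 5180 * sqrt(39) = 32349.09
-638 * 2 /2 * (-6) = 3828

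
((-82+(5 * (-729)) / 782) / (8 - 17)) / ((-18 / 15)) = -338845 / 42228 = -8.02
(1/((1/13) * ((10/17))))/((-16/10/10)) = -1105/8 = -138.12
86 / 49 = 1.76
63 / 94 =0.67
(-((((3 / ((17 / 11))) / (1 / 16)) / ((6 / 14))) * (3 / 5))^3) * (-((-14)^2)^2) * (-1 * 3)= -5818744463228928 / 614125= -9474853593.70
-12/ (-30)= 2/ 5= 0.40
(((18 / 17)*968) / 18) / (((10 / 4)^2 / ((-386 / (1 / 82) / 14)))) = -61278272 / 2975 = -20597.74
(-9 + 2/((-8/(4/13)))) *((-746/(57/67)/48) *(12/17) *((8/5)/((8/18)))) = 8846814/20995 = 421.38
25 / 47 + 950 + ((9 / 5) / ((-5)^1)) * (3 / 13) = 14518106 / 15275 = 950.45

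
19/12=1.58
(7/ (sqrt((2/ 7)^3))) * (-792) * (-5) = 48510 * sqrt(14) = 181507.80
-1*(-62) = 62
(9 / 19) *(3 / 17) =27 / 323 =0.08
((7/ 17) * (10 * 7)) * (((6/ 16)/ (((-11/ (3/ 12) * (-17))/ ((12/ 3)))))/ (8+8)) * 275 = 0.99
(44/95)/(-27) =-44/2565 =-0.02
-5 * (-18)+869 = 959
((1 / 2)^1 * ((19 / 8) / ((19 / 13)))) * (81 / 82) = 1053 / 1312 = 0.80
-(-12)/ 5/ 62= 6/ 155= 0.04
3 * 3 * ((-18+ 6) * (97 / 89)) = -10476 / 89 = -117.71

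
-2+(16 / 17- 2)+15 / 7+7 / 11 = -366 / 1309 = -0.28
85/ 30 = 2.83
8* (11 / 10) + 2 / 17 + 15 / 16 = 13403 / 1360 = 9.86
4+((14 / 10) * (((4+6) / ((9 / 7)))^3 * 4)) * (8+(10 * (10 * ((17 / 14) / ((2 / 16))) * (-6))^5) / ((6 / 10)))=-15074383233023892414788 / 5103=-2954023757206328123.61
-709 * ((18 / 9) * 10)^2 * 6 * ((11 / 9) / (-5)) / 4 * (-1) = -311960 / 3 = -103986.67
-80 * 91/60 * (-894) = 108472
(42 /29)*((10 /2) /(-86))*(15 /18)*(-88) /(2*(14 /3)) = 825 /1247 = 0.66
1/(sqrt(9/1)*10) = 1/30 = 0.03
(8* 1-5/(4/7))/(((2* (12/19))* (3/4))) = -19/24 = -0.79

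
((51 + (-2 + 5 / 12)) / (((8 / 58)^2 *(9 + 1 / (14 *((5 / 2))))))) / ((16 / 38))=331644145 / 485376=683.27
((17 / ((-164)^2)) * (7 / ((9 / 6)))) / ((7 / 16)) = 34 / 5043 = 0.01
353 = 353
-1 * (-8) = 8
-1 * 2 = -2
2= 2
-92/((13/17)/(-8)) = 962.46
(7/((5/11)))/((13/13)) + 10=127/5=25.40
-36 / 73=-0.49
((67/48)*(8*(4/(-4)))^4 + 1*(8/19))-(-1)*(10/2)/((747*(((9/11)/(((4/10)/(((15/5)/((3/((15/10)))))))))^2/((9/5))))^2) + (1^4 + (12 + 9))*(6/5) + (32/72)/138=28718982401892971702/4999685657540625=5744.16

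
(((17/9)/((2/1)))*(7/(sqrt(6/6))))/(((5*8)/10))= 119/72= 1.65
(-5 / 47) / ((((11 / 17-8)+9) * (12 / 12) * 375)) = -17 / 98700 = -0.00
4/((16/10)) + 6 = 17/2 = 8.50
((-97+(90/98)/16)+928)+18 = 665661/784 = 849.06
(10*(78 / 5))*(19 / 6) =494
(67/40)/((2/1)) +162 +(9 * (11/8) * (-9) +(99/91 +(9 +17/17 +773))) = 6082807/7280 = 835.55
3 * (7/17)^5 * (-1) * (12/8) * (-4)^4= -13.64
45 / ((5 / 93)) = 837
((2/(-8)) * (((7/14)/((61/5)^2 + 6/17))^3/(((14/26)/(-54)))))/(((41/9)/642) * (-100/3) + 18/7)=233530012828125/577785414129547788928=0.00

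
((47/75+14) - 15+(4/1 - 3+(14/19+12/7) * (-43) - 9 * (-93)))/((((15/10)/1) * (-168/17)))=-31041898/628425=-49.40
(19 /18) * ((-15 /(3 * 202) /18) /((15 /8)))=-19 /24543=-0.00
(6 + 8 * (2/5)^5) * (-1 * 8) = -152048/3125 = -48.66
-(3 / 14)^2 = -9 / 196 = -0.05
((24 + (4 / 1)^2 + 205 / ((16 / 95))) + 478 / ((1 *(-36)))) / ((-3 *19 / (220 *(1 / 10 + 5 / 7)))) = -281479 / 72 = -3909.43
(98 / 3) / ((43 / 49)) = 37.22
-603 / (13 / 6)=-3618 / 13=-278.31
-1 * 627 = -627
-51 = -51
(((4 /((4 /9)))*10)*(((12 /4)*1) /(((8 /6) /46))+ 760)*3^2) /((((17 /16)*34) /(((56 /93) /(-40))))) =-2611224 /8959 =-291.46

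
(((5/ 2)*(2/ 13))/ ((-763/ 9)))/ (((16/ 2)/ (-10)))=225/ 39676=0.01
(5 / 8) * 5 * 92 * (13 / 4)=7475 / 8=934.38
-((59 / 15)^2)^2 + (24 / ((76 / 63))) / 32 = -3674109619 / 15390000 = -238.73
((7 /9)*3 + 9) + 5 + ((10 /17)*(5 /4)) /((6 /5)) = 3457 /204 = 16.95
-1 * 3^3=-27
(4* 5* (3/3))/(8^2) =0.31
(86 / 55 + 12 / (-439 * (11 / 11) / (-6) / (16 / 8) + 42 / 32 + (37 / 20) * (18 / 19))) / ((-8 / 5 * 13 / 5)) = -46395355 / 103415884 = -0.45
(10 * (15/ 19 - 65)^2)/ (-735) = -2976800/ 53067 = -56.10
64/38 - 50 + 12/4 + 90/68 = -28419/646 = -43.99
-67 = -67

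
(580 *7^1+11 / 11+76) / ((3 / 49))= 67571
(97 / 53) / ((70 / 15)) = 291 / 742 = 0.39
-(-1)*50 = 50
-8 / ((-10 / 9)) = 36 / 5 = 7.20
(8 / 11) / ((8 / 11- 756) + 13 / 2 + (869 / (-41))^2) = -26896 / 11077571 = -0.00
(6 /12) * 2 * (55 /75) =11 /15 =0.73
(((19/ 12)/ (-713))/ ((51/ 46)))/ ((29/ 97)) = -1843/ 275094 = -0.01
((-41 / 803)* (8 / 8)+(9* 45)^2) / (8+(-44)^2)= 65856017 / 780516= 84.37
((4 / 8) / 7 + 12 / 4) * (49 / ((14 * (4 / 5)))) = 13.44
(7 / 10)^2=49 / 100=0.49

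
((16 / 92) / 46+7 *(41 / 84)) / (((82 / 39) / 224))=7903532 / 21689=364.40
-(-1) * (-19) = -19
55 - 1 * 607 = -552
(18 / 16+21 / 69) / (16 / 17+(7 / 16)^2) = 143072 / 113367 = 1.26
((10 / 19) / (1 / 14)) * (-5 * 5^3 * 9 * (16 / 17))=-12600000 / 323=-39009.29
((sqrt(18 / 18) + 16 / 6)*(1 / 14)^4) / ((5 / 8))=11 / 72030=0.00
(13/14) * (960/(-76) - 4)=-2054/133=-15.44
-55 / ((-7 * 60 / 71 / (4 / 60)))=781 / 1260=0.62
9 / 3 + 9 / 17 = 60 / 17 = 3.53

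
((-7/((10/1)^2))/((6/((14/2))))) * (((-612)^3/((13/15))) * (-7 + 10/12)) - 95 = -8657871643/65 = -133198025.28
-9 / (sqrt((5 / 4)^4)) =-144 / 25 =-5.76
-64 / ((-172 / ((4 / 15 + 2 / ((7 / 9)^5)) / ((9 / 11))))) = 323610848 / 97564635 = 3.32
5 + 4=9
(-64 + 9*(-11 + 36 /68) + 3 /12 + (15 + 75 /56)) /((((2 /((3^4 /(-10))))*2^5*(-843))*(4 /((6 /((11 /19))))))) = -207529533 /3766568960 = -0.06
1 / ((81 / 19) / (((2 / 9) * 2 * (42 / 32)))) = 133 / 972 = 0.14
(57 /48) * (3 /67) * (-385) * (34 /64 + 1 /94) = -17885175 /1612288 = -11.09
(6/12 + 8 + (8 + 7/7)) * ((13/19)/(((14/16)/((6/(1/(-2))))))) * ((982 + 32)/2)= -1581840/19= -83254.74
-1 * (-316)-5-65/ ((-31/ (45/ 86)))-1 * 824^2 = -1809317965/ 2666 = -678663.90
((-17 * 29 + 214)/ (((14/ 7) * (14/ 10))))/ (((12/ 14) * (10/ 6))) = -279/ 4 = -69.75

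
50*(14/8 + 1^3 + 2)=475/2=237.50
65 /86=0.76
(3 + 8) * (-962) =-10582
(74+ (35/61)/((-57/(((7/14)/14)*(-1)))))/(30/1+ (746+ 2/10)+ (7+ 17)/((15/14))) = 5145985/55534644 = 0.09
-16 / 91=-0.18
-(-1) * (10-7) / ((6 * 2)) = 1 / 4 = 0.25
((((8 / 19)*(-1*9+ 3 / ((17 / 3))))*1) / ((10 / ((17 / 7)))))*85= -9792 / 133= -73.62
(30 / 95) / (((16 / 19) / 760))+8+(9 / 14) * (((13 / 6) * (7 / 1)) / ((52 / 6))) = 294.12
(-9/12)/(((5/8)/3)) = -18/5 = -3.60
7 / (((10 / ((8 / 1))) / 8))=224 / 5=44.80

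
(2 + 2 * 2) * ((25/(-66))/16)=-25/176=-0.14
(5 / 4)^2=25 / 16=1.56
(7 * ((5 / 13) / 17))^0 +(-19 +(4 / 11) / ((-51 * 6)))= -18.00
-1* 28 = -28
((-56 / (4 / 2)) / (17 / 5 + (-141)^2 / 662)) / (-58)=46340 / 3209111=0.01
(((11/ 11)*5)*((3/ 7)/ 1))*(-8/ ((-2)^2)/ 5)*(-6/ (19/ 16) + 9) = -450/ 133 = -3.38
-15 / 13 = -1.15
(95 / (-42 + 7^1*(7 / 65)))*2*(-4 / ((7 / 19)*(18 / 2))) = 938600 / 168903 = 5.56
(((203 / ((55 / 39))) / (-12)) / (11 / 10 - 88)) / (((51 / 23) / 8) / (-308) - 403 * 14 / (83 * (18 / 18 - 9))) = 564239312 / 34728450955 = 0.02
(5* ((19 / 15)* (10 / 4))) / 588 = 95 / 3528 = 0.03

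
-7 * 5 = -35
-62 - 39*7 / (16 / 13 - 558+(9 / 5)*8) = -2168003 / 35254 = -61.50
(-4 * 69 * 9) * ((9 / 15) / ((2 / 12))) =-44712 / 5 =-8942.40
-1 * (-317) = 317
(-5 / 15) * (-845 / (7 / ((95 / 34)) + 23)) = 80275 / 7269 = 11.04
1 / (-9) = -1 / 9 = -0.11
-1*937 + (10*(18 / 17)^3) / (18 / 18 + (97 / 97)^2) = -4574321 / 4913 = -931.06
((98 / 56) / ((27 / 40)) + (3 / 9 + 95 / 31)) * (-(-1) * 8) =40112 / 837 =47.92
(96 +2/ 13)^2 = 1562500/ 169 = 9245.56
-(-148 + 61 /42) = 6155 /42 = 146.55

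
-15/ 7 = -2.14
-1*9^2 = -81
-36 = -36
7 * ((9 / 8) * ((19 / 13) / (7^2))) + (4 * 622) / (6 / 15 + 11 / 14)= 126802673 / 60424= 2098.55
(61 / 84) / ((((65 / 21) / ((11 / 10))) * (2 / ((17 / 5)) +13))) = 1037 / 54600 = 0.02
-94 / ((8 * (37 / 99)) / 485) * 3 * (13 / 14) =-88011495 / 2072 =-42476.59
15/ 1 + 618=633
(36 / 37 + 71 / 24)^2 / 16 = 12187081 / 12616704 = 0.97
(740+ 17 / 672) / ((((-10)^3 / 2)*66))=-497297 / 22176000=-0.02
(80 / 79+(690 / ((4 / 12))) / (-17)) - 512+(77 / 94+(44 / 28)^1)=-557046649 / 883694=-630.36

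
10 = 10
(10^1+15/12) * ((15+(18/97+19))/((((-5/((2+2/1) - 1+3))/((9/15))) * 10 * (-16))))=67149/38800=1.73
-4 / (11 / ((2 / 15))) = -8 / 165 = -0.05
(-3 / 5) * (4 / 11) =-12 / 55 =-0.22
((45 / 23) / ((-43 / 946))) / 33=-30 / 23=-1.30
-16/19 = -0.84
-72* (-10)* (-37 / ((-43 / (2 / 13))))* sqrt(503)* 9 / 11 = 479520* sqrt(503) / 6149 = 1748.99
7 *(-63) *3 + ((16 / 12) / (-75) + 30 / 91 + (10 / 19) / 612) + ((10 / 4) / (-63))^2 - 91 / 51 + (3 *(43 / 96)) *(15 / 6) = -35227849893079 / 26665329600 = -1321.11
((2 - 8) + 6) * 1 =0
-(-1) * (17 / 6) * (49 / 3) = 833 / 18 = 46.28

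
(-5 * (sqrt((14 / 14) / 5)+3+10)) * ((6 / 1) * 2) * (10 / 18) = -1300 / 3 - 20 * sqrt(5) / 3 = -448.24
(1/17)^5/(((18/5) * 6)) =5/153344556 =0.00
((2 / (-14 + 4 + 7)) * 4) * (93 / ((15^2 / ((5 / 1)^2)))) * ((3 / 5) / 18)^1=-124 / 135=-0.92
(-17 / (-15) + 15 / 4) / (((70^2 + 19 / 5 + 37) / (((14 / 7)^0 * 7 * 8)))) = 2051 / 37056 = 0.06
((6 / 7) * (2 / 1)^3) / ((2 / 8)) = 192 / 7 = 27.43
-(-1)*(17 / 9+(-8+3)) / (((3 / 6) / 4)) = -224 / 9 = -24.89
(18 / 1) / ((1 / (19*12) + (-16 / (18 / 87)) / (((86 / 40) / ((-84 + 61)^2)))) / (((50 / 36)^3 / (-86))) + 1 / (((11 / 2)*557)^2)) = 100302532171875 / 3403448431963410548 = 0.00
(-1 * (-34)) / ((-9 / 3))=-34 / 3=-11.33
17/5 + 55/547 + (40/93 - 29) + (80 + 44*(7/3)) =13361889/84785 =157.60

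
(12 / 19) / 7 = 12 / 133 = 0.09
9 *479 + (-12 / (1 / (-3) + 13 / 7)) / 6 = 68955 / 16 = 4309.69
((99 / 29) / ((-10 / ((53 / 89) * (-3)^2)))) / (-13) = 47223 / 335530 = 0.14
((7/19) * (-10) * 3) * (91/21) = -910/19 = -47.89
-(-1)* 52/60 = 13/15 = 0.87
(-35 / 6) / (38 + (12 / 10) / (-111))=-925 / 6024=-0.15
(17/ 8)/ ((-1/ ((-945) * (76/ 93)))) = 101745/ 62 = 1641.05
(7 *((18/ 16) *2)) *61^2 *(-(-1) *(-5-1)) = -351634.50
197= 197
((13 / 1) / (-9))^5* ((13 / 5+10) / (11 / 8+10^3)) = -0.08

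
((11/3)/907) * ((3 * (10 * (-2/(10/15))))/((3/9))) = -990/907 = -1.09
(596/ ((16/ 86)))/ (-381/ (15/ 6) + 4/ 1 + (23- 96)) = -32035/ 2214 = -14.47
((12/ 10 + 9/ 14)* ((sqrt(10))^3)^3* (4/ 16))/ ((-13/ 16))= -516000* sqrt(10)/ 91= -17931.16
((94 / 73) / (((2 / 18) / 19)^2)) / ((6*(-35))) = -458109 / 2555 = -179.30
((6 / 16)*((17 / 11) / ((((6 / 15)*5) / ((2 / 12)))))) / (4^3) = 17 / 22528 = 0.00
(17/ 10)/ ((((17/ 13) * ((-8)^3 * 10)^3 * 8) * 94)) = -13/ 1009317314560000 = -0.00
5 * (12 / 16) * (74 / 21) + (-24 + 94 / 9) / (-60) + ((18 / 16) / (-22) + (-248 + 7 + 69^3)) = 54599760631 / 166320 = 328281.39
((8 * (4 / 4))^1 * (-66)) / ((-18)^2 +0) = -44 / 27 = -1.63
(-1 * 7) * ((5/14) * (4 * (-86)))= 860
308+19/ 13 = 4023/ 13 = 309.46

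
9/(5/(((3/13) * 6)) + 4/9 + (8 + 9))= 162/379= 0.43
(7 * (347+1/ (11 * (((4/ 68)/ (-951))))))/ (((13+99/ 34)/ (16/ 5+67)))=-206338860/ 5951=-34672.97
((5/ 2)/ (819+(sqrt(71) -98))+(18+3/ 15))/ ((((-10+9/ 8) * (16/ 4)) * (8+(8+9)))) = -18923233/ 922591750+sqrt(71)/ 184518350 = -0.02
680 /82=8.29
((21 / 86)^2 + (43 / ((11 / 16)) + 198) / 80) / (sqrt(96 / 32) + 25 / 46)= -310284605 / 465600388 + 1427309183 *sqrt(3) / 1164000970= 1.46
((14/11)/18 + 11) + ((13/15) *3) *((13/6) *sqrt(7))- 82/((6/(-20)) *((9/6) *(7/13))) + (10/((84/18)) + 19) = 385.53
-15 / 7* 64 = -960 / 7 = -137.14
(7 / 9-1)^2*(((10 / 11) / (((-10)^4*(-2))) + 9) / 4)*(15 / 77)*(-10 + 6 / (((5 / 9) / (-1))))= -2573987 / 5717250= -0.45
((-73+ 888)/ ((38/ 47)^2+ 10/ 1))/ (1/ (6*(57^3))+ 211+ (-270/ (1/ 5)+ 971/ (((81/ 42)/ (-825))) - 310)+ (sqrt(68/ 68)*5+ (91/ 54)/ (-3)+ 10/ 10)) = -111136479885/ 605540531711906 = -0.00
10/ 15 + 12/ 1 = 38/ 3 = 12.67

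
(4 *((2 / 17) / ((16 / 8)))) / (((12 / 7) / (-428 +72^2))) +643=66085 / 51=1295.78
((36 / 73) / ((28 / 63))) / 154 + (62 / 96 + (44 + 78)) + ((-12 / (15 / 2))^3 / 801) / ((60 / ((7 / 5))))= 82835261826719 / 675363150000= 122.65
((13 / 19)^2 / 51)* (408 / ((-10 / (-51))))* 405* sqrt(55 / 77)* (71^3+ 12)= 999520021188* sqrt(35) / 2527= 2340023818.82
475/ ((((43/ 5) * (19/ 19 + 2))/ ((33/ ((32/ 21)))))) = 548625/ 1376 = 398.71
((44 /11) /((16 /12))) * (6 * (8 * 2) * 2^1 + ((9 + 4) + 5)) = 630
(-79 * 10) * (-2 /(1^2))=1580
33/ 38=0.87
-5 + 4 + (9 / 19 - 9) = -181 / 19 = -9.53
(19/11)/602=19/6622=0.00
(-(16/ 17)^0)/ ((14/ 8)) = -4/ 7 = -0.57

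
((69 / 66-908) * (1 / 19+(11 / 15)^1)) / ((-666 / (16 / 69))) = 662144 / 2667885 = 0.25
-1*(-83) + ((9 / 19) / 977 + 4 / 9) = 83.44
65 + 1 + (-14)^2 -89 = 173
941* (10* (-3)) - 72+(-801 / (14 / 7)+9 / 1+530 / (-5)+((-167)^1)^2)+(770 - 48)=-377 / 2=-188.50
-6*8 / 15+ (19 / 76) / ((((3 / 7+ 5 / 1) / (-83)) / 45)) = -133157 / 760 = -175.21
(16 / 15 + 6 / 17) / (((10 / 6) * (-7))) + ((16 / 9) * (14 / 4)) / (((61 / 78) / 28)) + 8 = 230.65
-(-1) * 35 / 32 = 1.09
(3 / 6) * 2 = 1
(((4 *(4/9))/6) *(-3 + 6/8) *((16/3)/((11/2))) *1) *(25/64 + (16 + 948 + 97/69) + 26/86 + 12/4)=-184020223/293733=-626.49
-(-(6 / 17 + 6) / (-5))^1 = -1.27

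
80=80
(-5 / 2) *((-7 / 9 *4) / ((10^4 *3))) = 7 / 27000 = 0.00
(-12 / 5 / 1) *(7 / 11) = -84 / 55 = -1.53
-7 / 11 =-0.64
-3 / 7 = -0.43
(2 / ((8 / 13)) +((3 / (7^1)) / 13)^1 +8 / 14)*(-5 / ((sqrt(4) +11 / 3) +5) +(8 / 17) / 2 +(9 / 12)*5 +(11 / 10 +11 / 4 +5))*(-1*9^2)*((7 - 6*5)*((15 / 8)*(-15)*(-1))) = 3956400926685 / 1584128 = 2497526.04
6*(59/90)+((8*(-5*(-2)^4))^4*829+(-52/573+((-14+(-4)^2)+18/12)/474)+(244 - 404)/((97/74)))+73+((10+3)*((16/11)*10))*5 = 44784661924860603869261/321999260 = 139083120640900.24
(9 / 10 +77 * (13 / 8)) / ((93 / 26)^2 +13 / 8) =851929 / 97475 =8.74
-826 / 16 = -413 / 8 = -51.62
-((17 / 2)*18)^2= -23409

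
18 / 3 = 6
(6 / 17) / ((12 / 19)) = 19 / 34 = 0.56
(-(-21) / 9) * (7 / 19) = 49 / 57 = 0.86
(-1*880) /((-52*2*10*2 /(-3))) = -33 /26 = -1.27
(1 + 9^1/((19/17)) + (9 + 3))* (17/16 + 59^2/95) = 286555/361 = 793.78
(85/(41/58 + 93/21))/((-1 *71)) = -6902/29607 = -0.23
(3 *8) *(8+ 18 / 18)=216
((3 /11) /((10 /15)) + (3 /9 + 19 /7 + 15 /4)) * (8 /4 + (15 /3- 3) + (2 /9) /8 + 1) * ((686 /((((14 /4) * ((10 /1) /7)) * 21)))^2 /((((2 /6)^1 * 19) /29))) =11988910213 /1692900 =7081.88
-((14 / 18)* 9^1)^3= -343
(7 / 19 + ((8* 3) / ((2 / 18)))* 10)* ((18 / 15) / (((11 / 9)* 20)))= 1108269 / 10450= 106.05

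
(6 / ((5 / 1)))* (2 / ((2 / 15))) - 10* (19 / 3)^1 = -136 / 3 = -45.33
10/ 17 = 0.59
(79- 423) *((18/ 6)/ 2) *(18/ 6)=-1548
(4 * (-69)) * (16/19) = -4416/19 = -232.42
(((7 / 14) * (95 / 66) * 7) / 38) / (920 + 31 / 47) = 1645 / 11423544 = 0.00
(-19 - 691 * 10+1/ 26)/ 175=-180153/ 4550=-39.59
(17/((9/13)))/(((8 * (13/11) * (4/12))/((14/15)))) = 1309/180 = 7.27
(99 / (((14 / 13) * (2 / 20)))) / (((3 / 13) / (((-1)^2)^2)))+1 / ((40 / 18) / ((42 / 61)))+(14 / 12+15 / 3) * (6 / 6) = 25556257 / 6405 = 3990.05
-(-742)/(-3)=-742/3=-247.33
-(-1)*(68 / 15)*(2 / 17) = 8 / 15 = 0.53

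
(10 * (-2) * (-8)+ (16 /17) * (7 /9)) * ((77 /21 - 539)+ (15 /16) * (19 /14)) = -551612393 /6426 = -85840.71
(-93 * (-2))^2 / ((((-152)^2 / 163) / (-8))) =-1409787 / 722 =-1952.61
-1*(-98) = 98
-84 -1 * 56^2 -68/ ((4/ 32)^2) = -7572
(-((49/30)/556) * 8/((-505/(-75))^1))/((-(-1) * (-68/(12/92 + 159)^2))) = 164096100/126252727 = 1.30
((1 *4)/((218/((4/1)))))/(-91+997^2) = 4/54168531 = 0.00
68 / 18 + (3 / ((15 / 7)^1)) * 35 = 475 / 9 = 52.78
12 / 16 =3 / 4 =0.75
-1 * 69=-69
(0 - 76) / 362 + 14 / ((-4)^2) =963 / 1448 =0.67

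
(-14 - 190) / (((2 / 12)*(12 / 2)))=-204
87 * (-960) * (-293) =24471360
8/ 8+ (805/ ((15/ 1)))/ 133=1.40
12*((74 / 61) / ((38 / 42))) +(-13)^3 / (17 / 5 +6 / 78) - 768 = -362461859 / 261934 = -1383.79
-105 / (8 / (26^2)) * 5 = -88725 / 2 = -44362.50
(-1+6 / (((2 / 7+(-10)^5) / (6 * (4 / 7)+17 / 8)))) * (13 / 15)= -0.87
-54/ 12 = -9/ 2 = -4.50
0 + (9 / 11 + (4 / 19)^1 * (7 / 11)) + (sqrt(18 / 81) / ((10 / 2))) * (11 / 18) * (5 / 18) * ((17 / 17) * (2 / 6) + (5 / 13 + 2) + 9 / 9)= 1595 * sqrt(2) / 37908 + 199 / 209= 1.01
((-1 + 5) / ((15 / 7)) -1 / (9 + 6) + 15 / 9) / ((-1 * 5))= -52 / 75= -0.69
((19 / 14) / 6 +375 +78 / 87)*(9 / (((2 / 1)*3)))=916235 / 1624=564.18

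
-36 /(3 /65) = -780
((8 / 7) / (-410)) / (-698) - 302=-151246128 / 500815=-302.00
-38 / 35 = -1.09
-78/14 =-5.57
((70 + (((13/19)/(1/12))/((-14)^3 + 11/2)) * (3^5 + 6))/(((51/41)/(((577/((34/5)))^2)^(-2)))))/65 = 0.00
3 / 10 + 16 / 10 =19 / 10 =1.90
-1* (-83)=83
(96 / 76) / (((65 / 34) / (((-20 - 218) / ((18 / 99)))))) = -1068144 / 1235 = -864.89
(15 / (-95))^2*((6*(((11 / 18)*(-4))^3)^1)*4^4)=-5451776 / 9747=-559.33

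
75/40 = 1.88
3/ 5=0.60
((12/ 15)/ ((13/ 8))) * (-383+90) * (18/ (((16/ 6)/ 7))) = -443016/ 65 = -6815.63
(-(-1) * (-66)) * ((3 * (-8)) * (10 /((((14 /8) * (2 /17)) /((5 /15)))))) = 25645.71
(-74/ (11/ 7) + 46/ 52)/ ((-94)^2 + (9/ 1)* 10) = -13215/ 2552836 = -0.01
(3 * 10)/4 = 15/2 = 7.50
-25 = -25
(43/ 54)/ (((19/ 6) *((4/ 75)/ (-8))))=-2150/ 57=-37.72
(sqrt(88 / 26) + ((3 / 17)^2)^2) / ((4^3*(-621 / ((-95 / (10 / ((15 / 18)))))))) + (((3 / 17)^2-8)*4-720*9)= -3202355712929 / 491771648 + 95*sqrt(143) / 3100032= -6511.88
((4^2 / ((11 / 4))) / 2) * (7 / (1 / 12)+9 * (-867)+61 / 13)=-3209152 / 143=-22441.62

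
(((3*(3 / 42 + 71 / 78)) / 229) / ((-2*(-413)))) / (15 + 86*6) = 134 / 4570055217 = 0.00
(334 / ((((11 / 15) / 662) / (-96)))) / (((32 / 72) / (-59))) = 42267005280 / 11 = 3842455025.45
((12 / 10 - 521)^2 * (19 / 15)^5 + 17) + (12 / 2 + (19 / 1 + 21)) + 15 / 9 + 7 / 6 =881082.77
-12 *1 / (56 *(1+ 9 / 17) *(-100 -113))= 0.00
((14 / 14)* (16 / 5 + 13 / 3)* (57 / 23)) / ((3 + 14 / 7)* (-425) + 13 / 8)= -17176 / 1953505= -0.01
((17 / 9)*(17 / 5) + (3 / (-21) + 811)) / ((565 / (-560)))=-4119088 / 5085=-810.05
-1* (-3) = 3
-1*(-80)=80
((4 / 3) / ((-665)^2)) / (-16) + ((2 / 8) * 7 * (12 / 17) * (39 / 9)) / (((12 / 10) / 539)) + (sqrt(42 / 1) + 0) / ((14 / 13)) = 13 * sqrt(42) / 14 + 72302313411 / 30071300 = 2410.38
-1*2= -2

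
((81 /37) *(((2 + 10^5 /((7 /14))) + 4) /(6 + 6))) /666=300009 /5476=54.79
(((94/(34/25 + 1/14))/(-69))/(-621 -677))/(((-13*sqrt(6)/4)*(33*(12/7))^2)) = -403025*sqrt(6)/34302557496636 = -0.00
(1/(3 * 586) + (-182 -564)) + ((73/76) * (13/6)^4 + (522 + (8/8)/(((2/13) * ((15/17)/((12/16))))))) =-28470670199/144296640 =-197.31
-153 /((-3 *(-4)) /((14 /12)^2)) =-833 /48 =-17.35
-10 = -10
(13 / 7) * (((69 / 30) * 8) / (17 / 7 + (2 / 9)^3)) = 871884 / 62245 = 14.01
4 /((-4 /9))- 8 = -17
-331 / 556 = -0.60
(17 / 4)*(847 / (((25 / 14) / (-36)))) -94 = -1816624 / 25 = -72664.96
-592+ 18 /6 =-589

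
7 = 7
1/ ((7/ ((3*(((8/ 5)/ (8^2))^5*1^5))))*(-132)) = -1/ 31539200000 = -0.00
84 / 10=42 / 5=8.40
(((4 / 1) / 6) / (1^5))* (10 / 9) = 20 / 27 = 0.74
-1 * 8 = -8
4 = 4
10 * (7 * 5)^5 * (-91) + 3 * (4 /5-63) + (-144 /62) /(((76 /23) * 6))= -140755999456132 /2945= -47794906436.72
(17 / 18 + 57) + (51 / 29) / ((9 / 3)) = 30553 / 522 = 58.53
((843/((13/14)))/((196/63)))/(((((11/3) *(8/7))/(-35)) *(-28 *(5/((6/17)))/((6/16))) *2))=1433943/1244672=1.15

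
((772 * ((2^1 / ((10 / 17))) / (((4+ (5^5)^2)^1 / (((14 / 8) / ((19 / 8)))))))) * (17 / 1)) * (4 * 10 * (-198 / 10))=-2473821504 / 927734755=-2.67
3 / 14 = 0.21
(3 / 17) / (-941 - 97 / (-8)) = -8 / 42109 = -0.00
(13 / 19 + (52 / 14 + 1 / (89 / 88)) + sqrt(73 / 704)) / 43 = sqrt(803) / 3784 + 1483 / 11837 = 0.13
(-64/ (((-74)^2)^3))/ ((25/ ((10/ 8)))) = -1/ 51314528180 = -0.00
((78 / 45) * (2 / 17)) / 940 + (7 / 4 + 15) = 4015027 / 239700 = 16.75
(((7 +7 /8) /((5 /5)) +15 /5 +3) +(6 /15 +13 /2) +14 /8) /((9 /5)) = 901 /72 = 12.51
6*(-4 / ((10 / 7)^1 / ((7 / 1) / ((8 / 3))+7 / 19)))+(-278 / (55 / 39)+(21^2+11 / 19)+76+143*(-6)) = -1228581 / 2090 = -587.84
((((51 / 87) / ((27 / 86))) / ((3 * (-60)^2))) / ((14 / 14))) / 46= 0.00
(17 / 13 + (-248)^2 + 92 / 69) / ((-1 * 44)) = -218069 / 156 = -1397.88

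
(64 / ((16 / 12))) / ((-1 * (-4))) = 12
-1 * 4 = -4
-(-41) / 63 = 41 / 63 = 0.65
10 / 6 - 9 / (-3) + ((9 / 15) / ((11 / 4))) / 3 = 782 / 165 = 4.74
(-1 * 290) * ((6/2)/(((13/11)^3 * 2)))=-578985/2197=-263.53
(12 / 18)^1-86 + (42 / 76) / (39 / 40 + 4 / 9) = -353452 / 4161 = -84.94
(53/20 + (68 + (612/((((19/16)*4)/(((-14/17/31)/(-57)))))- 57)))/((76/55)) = 33754413/3402064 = 9.92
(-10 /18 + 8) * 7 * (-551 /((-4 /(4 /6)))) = 258419 /54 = 4785.54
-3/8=-0.38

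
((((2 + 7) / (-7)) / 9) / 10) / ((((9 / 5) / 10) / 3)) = -5 / 21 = -0.24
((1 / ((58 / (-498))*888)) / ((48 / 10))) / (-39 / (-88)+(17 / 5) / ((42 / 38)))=-159775 / 279143096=-0.00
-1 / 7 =-0.14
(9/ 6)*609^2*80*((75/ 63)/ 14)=3784500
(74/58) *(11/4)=407/116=3.51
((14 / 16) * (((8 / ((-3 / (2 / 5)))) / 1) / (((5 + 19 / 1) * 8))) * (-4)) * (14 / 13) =49 / 2340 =0.02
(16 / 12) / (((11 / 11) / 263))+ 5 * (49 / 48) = 17077 / 48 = 355.77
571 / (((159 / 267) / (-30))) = -28765.47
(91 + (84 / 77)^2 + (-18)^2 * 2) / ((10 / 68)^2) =103534828 / 3025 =34226.39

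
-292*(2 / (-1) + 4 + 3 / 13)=-8468 / 13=-651.38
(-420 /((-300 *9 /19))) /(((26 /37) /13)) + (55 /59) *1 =295289 /5310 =55.61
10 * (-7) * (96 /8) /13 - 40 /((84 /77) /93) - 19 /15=-677797 /195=-3475.88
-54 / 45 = -6 / 5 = -1.20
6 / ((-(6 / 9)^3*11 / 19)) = -1539 / 44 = -34.98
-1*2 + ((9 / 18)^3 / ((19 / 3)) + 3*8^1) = 3347 / 152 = 22.02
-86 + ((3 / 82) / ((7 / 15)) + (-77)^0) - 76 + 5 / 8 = -368041 / 2296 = -160.30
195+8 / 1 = 203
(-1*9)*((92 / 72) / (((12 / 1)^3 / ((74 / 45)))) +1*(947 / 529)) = -663198659 / 41135040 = -16.12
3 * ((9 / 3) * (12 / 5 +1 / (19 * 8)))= 16461 / 760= 21.66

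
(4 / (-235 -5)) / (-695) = 1 / 41700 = 0.00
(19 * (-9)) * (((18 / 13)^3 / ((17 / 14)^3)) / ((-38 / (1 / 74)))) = 36006768 / 399372857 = 0.09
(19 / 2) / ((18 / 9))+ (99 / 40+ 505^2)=10201289 / 40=255032.22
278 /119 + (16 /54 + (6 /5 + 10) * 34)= 6159842 /16065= 383.43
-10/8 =-5/4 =-1.25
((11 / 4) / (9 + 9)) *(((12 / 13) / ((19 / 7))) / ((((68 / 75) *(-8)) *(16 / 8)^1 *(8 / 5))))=-9625 / 4299776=-0.00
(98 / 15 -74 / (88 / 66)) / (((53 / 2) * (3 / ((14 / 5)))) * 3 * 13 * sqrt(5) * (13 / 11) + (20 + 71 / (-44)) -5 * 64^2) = 0.00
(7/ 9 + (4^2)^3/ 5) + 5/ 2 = 74023/ 90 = 822.48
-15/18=-5/6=-0.83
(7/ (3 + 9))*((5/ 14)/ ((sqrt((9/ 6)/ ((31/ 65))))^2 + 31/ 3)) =155/ 10028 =0.02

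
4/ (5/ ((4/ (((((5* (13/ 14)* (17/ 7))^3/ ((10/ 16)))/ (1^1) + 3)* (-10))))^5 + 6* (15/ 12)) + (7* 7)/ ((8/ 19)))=33754662127266727590677585916296312322820376032/ 987675478286377477106509156053178914072327315181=0.03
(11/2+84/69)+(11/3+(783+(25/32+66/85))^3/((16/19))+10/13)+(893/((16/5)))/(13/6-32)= 29646982020779789946561181/51697812701184000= 573466854.24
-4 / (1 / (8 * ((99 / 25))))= -3168 / 25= -126.72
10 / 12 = 5 / 6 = 0.83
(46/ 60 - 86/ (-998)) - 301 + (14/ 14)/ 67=-300.13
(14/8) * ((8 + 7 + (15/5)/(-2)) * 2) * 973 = 183897/4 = 45974.25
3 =3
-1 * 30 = -30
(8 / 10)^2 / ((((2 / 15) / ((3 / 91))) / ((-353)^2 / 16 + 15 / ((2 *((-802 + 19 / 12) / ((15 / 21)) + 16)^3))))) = 1232.40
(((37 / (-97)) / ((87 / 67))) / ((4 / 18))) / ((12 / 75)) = -8.26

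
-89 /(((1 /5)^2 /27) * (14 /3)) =-180225 /14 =-12873.21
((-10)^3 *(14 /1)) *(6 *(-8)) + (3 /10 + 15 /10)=3360009 /5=672001.80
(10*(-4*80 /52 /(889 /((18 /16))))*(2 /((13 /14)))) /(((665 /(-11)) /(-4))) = -31680 /2854579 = -0.01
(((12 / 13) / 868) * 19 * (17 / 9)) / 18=323 / 152334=0.00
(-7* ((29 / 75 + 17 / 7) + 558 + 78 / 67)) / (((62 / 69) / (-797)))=181180176103 / 51925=3489266.75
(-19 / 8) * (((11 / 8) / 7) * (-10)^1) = 4.67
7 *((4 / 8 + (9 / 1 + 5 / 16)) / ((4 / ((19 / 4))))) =20881 / 256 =81.57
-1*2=-2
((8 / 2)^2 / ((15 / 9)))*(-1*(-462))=22176 / 5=4435.20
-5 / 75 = -1 / 15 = -0.07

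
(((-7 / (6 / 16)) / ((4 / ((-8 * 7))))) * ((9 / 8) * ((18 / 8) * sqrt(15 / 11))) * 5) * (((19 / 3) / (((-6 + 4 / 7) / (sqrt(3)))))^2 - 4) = 321.86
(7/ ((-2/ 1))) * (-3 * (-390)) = -4095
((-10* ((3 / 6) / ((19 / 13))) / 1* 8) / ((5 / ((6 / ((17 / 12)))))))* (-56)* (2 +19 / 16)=78624 / 19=4138.11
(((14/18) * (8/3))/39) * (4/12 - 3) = -448/3159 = -0.14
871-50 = 821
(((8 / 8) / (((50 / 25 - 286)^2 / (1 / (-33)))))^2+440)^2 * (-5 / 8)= -121000.00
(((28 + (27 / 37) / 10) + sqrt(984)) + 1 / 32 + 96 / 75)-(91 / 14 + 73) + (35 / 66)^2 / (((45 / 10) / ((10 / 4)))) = -14493743027 / 290109600 + 2 *sqrt(246) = -18.59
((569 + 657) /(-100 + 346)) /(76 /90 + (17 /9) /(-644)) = 1973860 /333289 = 5.92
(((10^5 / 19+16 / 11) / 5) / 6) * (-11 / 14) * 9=-825228 / 665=-1240.94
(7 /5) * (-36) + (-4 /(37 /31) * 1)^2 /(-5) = -360364 /6845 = -52.65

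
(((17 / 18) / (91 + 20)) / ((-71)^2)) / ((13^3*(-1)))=-17 / 22128003846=-0.00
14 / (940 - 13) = 0.02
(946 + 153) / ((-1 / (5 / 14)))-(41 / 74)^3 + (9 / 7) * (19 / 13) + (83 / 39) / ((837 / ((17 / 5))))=-390.78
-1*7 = -7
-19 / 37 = -0.51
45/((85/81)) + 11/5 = 3832/85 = 45.08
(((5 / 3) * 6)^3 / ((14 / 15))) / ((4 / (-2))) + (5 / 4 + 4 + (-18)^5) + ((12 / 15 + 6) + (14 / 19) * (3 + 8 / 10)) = -264612441 / 140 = -1890088.86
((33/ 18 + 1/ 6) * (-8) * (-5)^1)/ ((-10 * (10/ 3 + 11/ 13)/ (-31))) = 9672/ 163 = 59.34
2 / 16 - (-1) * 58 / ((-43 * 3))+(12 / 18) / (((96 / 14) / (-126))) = -12977 / 1032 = -12.57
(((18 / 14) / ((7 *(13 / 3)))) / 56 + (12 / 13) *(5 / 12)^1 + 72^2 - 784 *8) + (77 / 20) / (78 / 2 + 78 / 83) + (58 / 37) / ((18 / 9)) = -1828785637513 / 1682826600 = -1086.73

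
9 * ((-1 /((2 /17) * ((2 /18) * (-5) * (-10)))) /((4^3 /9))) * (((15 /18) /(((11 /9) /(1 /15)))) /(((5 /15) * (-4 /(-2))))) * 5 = -37179 /56320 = -0.66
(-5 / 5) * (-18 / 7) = 18 / 7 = 2.57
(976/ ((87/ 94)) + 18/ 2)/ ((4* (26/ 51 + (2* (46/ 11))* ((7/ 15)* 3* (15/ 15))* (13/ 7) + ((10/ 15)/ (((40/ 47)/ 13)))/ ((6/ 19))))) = 519076470/ 106404103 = 4.88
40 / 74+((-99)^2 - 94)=359179 / 37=9707.54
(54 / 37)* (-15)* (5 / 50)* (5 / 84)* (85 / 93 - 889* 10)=37200825 / 32116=1158.33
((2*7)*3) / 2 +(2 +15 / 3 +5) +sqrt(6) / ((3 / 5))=37.08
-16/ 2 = -8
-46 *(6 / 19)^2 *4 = -18.35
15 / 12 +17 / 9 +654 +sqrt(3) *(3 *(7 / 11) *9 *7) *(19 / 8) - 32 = 25137 *sqrt(3) / 88 +22505 / 36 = 1119.90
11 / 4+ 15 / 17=247 / 68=3.63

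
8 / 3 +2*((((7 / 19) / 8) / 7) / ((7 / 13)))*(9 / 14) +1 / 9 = 187253 / 67032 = 2.79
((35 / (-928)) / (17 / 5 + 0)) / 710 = -35 / 2240192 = -0.00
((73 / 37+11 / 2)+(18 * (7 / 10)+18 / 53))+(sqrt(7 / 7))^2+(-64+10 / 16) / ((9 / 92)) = -18426166 / 29415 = -626.42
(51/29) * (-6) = -306/29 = -10.55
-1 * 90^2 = -8100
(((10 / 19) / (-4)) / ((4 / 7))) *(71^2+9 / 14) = -352915 / 304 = -1160.90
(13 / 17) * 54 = 702 / 17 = 41.29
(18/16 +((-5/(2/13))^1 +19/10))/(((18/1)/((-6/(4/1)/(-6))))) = -0.41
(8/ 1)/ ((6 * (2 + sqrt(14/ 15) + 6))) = 80/ 473 - 2 * sqrt(210)/ 1419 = 0.15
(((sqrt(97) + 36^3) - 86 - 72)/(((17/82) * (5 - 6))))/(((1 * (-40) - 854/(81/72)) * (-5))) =-8578881/152830 - 369 * sqrt(97)/305660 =-56.15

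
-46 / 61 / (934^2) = -23 / 26606858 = -0.00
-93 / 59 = -1.58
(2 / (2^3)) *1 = 1 / 4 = 0.25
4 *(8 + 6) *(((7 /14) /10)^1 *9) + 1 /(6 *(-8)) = 6043 /240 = 25.18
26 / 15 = 1.73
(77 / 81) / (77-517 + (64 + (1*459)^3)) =77 / 7832878443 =0.00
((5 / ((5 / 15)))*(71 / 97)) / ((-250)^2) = 0.00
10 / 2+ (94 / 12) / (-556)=16633 / 3336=4.99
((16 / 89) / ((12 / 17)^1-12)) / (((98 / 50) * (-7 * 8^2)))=0.00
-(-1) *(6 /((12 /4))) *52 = 104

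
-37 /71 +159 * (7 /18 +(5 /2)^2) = 898913 /852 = 1055.06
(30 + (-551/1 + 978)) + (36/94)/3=457.13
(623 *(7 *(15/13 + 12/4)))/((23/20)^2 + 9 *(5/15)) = 13456800/3211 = 4190.84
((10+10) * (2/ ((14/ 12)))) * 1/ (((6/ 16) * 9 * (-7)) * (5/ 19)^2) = -46208/ 2205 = -20.96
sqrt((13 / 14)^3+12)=5 * sqrt(19670) / 196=3.58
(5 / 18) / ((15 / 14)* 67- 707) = -35 / 80037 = -0.00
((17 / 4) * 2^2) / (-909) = -17 / 909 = -0.02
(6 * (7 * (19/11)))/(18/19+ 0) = 2527/33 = 76.58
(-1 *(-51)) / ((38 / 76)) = 102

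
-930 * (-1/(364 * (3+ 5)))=465/1456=0.32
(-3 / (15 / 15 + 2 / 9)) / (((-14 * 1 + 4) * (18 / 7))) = 21 / 220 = 0.10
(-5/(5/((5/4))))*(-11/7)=55/28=1.96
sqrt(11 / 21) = sqrt(231) / 21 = 0.72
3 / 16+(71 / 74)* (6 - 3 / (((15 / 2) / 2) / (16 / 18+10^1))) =-64301 / 26640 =-2.41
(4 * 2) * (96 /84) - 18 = -62 /7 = -8.86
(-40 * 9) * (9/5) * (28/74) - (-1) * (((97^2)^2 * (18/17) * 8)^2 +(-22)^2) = 6013129851481027095556/10693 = 562342640183393537.41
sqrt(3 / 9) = sqrt(3) / 3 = 0.58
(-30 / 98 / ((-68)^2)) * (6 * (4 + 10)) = -45 / 8092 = -0.01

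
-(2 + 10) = -12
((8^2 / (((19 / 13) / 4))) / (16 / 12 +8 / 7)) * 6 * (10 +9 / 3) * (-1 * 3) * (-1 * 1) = 314496 / 19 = 16552.42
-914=-914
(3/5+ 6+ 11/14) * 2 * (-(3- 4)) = 517/35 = 14.77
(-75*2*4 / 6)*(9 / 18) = -50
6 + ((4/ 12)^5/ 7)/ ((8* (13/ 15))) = 353813/ 58968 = 6.00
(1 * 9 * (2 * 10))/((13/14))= 2520/13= 193.85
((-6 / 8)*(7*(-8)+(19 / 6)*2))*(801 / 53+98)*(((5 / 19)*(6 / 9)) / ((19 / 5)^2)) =111656875 / 2181162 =51.19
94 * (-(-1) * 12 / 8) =141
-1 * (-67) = 67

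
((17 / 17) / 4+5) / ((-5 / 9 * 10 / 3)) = -567 / 200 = -2.84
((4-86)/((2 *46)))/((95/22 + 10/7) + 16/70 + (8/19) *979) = -299915/140715357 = -0.00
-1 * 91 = -91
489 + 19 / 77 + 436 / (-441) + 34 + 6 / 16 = 20282345 / 38808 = 522.63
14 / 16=7 / 8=0.88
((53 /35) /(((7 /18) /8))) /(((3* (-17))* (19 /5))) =-2544 /15827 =-0.16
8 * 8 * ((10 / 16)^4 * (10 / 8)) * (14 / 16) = 21875 / 2048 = 10.68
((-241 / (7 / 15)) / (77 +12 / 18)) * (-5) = 54225 / 1631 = 33.25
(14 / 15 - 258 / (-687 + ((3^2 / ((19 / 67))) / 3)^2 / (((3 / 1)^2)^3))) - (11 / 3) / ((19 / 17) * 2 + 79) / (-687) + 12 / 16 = 1177025836463273 / 571641262507980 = 2.06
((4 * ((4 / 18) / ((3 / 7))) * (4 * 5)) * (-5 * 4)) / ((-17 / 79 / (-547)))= -967971200 / 459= -2108869.72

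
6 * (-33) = -198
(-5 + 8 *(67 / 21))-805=-16474 / 21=-784.48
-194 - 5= -199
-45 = -45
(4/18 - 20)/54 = -0.37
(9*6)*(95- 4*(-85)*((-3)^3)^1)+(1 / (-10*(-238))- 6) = -1167618479 / 2380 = -490596.00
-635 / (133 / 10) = -6350 / 133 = -47.74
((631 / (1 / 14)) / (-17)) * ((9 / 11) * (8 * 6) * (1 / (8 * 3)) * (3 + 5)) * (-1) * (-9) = -11448864 / 187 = -61223.87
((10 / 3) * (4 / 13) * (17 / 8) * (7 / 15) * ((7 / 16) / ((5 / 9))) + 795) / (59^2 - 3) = 827633 / 3617120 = 0.23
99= 99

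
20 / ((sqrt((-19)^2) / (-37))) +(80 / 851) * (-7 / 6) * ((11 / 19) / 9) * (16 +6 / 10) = -17054108 / 436563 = -39.06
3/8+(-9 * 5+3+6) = -285/8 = -35.62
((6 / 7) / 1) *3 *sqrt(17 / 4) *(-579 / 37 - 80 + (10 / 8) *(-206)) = -235197 *sqrt(17) / 518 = -1872.09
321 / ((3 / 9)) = 963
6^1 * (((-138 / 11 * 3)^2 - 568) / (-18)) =-102668 / 363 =-282.83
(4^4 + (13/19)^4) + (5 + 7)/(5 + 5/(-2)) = 170081389/651605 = 261.02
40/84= 10/21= 0.48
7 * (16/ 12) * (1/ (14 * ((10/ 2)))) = 2/ 15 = 0.13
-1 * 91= -91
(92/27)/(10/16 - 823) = -736/177633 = -0.00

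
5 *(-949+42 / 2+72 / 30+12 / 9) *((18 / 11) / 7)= -83184 / 77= -1080.31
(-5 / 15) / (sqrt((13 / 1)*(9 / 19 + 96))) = -0.01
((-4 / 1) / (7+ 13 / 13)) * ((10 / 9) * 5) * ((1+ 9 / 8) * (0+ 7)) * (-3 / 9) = 2975 / 216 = 13.77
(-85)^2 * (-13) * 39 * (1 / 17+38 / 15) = -9495265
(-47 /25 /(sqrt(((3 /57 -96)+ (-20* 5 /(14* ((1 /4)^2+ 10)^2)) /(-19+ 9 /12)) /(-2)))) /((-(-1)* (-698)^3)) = 7567* sqrt(52095931930826) /68426896956911575800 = 0.00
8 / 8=1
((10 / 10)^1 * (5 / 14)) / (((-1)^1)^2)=5 / 14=0.36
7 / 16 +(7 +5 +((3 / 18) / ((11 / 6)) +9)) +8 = 5197 / 176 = 29.53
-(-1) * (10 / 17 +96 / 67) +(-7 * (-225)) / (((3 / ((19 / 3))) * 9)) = 3807893 / 10251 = 371.47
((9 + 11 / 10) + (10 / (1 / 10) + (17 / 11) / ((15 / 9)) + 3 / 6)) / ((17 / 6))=36804 / 935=39.36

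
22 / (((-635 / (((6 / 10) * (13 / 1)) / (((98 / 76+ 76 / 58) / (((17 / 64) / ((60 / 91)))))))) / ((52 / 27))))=-1584606023 / 19648170000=-0.08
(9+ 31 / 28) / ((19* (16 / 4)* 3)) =283 / 6384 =0.04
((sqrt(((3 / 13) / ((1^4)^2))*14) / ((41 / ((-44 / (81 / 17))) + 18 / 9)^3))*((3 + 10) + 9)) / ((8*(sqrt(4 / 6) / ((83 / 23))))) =-286574032272*sqrt(91) / 1817438796875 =-1.50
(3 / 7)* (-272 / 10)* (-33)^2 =-444312 / 35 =-12694.63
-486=-486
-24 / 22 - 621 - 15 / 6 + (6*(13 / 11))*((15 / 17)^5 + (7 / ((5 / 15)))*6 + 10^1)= 10731893575 / 31236854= 343.57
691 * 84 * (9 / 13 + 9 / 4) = 2220183 / 13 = 170783.31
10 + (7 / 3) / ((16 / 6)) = 87 / 8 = 10.88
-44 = -44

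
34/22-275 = -3008/11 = -273.45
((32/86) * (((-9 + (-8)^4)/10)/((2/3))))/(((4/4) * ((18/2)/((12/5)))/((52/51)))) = 3400384/54825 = 62.02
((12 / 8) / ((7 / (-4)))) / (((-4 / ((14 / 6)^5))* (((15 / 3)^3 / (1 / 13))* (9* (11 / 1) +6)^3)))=7 / 888468750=0.00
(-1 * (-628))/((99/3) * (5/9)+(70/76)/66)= 1575024/46015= 34.23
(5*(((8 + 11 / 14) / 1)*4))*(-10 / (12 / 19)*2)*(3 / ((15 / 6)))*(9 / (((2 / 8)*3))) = -560880 / 7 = -80125.71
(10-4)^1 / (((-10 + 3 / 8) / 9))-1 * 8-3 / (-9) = -3067 / 231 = -13.28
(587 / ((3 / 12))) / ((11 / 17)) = 39916 / 11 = 3628.73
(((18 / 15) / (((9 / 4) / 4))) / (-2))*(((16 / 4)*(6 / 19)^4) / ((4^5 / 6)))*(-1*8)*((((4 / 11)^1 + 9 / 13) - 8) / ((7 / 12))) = -15443136 / 652256605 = -0.02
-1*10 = -10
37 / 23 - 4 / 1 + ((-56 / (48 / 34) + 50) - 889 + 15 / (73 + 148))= -13434218 / 15249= -880.99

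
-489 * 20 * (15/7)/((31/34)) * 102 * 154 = -11192623200/31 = -361052361.29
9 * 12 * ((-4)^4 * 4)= 110592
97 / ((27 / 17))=1649 / 27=61.07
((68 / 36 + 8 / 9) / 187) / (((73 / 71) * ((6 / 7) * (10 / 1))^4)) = 170471 / 63690105600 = 0.00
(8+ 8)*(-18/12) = -24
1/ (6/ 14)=7/ 3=2.33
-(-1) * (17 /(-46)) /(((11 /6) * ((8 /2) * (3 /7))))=-119 /1012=-0.12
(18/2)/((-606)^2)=1/40804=0.00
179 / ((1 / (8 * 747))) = 1069704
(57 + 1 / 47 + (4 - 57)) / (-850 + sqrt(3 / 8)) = -0.00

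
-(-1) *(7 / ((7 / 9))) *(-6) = -54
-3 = -3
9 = 9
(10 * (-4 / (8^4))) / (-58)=5 / 29696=0.00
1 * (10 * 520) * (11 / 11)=5200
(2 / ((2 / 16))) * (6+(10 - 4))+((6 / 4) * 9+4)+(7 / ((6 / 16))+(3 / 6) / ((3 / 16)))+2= 1397 / 6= 232.83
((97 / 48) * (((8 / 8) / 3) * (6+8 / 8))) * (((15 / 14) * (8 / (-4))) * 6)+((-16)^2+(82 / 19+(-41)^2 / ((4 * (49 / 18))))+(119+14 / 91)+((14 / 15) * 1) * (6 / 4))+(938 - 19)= 674680373 / 484120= 1393.62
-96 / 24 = -4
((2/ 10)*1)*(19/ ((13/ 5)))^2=1805/ 169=10.68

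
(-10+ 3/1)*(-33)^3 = 251559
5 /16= 0.31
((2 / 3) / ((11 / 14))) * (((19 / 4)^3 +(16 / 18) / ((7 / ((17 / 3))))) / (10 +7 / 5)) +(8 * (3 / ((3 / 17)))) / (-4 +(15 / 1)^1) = 16571867 / 812592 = 20.39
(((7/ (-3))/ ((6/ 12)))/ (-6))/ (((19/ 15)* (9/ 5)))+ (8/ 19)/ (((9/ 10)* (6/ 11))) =205/ 171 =1.20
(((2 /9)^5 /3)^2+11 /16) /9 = 345191672083 /4518872583696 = 0.08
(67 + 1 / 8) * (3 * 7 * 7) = 78939 / 8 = 9867.38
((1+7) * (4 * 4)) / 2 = 64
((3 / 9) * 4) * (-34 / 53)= -136 / 159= -0.86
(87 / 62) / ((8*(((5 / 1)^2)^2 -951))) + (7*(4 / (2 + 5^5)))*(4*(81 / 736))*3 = 131265321 / 11629338016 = 0.01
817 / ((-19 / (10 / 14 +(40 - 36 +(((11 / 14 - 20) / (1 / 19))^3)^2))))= -766485143163715677877435 / 7529536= -101797128423811995.57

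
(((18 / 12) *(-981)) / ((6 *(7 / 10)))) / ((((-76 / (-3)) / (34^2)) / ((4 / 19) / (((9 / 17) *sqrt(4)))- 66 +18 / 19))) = 2620095675 / 2527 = 1036840.39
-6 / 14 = -3 / 7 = -0.43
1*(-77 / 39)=-77 / 39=-1.97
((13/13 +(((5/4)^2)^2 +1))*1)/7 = 0.63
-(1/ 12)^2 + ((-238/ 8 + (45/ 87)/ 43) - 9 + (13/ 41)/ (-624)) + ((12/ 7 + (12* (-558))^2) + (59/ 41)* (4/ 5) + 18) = 1444180831811807/ 32210010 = 44836398.12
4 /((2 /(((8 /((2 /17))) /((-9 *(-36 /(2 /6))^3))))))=17 /1417176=0.00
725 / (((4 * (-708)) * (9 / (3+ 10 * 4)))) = -31175 / 25488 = -1.22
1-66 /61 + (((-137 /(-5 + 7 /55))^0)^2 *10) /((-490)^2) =-119989 /1464610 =-0.08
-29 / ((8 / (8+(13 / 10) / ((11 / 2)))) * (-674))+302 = 89574257 / 296560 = 302.04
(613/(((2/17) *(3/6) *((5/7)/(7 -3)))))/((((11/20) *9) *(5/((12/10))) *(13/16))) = 37348864/10725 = 3482.41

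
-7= -7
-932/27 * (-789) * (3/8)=61279/6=10213.17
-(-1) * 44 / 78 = 0.56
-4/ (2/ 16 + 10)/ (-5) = 32/ 405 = 0.08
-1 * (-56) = 56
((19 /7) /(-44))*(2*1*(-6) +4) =38 /77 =0.49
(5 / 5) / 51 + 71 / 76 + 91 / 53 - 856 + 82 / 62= -5425806493 / 6368268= -852.01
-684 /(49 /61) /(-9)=4636 /49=94.61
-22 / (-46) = 0.48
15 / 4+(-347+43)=-1201 / 4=-300.25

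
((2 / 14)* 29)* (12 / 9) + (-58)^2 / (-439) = -2.14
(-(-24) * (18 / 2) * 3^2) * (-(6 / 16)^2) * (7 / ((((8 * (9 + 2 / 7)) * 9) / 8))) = -11907 / 520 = -22.90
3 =3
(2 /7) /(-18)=-1 /63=-0.02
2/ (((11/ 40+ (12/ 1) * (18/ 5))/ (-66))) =-5280/ 1739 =-3.04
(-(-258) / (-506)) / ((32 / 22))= -129 / 368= -0.35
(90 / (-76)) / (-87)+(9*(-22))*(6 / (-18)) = 72747 / 1102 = 66.01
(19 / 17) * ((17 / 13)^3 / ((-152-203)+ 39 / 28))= -153748 / 21752497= -0.01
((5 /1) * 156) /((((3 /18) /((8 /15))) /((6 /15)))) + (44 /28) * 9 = 35439 /35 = 1012.54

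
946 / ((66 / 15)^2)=1075 / 22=48.86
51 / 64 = 0.80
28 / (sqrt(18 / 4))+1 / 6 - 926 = -5555 / 6+28 *sqrt(2) / 3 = -912.63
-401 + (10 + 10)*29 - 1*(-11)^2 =58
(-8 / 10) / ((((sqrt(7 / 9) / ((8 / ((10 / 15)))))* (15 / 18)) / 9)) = -7776* sqrt(7) / 175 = -117.56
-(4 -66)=62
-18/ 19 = -0.95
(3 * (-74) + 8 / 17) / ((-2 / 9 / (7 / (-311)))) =-118629 / 5287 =-22.44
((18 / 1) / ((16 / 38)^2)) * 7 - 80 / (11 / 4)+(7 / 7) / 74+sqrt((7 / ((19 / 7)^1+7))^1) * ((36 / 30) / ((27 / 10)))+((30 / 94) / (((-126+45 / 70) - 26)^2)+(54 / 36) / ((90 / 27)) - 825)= -142.53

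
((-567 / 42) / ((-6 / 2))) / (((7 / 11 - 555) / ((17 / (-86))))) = 1683 / 1048856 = 0.00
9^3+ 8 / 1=737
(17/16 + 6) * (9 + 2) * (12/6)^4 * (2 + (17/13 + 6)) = 150403/13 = 11569.46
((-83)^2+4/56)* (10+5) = 1446705/14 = 103336.07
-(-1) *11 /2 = 11 /2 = 5.50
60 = 60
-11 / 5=-2.20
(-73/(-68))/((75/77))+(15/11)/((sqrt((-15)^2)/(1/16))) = 1.11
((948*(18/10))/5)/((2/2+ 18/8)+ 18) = 34128/2125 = 16.06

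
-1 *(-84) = 84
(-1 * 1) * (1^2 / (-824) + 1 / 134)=-345 / 55208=-0.01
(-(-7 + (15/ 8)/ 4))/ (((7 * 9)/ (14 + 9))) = 4807/ 2016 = 2.38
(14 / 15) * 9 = 42 / 5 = 8.40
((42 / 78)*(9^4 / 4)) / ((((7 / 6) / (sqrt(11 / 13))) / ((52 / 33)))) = 13122*sqrt(143) / 143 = 1097.32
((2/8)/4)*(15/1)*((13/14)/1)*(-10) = -8.71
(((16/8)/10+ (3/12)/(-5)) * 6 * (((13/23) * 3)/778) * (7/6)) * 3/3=819/357880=0.00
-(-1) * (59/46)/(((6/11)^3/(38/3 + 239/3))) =21752533/29808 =729.75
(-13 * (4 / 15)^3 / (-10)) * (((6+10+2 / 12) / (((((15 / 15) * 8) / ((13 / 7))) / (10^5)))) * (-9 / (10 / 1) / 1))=-524576 / 63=-8326.60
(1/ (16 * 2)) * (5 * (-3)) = -0.47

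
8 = 8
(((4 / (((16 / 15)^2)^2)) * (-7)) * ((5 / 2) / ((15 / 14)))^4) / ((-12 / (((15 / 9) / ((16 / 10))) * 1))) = 262609375 / 4718592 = 55.65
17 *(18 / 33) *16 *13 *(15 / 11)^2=4773600 / 1331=3586.48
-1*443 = -443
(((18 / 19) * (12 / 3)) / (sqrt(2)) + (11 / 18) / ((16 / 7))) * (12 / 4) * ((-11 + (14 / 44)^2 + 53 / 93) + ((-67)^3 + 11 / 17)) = -2071372132899 * sqrt(2) / 1211573 - 1611067214477 / 6678144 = -2659062.39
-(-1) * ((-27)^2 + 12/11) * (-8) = -64248/11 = -5840.73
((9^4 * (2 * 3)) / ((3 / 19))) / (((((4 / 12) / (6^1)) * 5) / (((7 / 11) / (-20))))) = -7853517 / 275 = -28558.24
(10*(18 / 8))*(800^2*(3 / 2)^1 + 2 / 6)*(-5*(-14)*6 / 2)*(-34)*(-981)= 151293796532550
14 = 14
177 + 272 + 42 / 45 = 449.93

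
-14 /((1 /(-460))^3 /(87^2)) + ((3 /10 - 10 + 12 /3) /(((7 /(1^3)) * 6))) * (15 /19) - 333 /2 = 10314306575833.39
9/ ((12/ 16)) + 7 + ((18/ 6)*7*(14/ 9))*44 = 1456.33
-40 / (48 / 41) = -205 / 6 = -34.17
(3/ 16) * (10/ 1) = 15/ 8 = 1.88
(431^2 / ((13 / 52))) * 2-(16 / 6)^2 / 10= 66873928 / 45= 1486087.29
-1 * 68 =-68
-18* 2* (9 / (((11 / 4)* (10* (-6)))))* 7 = 756 / 55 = 13.75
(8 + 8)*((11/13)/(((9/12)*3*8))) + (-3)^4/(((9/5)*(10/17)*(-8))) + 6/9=-15245/1872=-8.14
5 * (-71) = -355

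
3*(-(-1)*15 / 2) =45 / 2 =22.50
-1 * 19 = -19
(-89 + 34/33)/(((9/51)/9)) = -49351/11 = -4486.45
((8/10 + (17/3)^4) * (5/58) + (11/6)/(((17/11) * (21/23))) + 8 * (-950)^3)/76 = -1917303103770043/21244356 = -90249998.81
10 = 10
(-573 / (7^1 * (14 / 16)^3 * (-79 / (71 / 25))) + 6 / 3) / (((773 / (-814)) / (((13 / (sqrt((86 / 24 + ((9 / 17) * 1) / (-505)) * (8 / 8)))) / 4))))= -160389500986 * sqrt(9504805485) / 1352759003768725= -11.56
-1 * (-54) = 54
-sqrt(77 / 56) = -sqrt(22) / 4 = -1.17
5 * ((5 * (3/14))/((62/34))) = 1275/434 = 2.94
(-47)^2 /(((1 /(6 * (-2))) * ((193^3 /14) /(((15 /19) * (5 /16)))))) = -0.01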